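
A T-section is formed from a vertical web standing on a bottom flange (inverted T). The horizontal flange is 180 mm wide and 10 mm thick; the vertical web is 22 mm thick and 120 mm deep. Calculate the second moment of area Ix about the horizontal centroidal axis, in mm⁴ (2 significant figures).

Ix ≈ 7.7 × 10⁶ mm⁴

Treat the section as a set of non-overlapping primitives; coordinates are from the bounding-box lower-left.
Flange: 180 × 10, A = 1 800 mm², y = 5 mm, Ī = 15 000 mm⁴.
Web: 22 × 120, A = 2 640 mm², y = 70 mm, Ī = 3 168 000 mm⁴.
Centroid: ȳ = ΣA·y / ΣA = 43.65 mm.
Transfer each piece to the horizontal centroidal axis using Ī + A·d² with d = y − 43.65:
  flange: d = -38.65 mm → contributes +2 703 692 mm⁴
  web: d = 26.35 mm → contributes +5 001 199 mm⁴
Total I = 7 704 892 mm⁴.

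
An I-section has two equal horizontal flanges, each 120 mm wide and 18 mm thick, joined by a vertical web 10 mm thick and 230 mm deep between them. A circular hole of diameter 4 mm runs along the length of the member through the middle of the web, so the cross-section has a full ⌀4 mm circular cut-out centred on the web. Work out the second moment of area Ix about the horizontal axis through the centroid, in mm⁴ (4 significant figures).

Ix ≈ 7.668 × 10⁷ mm⁴

Decompose the section into non-overlapping parts with the origin at the bottom-left of its bounding rectangle.
Bottom flange: 120 × 18, A = 2 160 mm², y = 9 mm, Ī = 58 320 mm⁴.
Web: 10 × 230, A = 2 300 mm², y = 133 mm, Ī = 10 139 167 mm⁴.
Top flange: 120 × 18, A = 2 160 mm², y = 257 mm, Ī = 58 320 mm⁴.
Hole (subtracted): ⌀4, A = 12.5664 mm², y = 133 mm, Ī = 12.5664 mm⁴.
By symmetry the centroid is at mid-height, ȳ = 133 mm.
Transfer each piece to the horizontal axis through the centroid using Ī + A·d² with d = y − 133:
  bottom flange: d = -124 mm → contributes +33 270 480 mm⁴
  web: d = 0 mm → contributes +10 139 167 mm⁴
  top flange: d = 124 mm → contributes +33 270 480 mm⁴
  hole: d = 0 mm → contributes −12.5664 mm⁴
Total I = 76 680 114 mm⁴.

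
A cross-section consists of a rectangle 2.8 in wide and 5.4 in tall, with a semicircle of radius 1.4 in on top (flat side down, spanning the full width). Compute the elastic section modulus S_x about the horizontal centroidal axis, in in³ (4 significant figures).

S_x ≈ 18.33 in³

Decompose the section into non-overlapping parts with the origin at the bottom-left of its bounding rectangle.
Rectangular body: 2.8 × 5.4, A = 15.12 in², y = 2.7 in, Ī = 36.7416 in⁴.
Semicircular cap: semicircle r = 1.4, A = 3.07876 in², y = 5.99418 in, Ī = 0.421642 in⁴.
Centroid: ȳ = ΣA·y / ΣA = 3.25729 in.
Transfer each piece to the horizontal centroidal axis using Ī + A·d² with d = y − 3.25729:
  rectangular body: d = -0.55729 in → contributes +41.4375 in⁴
  semicircular cap: d = 2.73689 in → contributes +23.4833 in⁴
Total I = 64.9207 in⁴.
Extreme fibre distance c = 3.54271 in; S = I/c = 18.3252 in³.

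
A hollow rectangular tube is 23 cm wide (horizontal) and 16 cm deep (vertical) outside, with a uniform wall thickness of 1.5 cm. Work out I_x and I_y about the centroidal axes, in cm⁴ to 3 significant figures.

Decompose the section into non-overlapping parts with the origin at the bottom-left of its bounding rectangle.
Outer rectangle: 23 × 16, A = 368 cm², y = 8 cm, Ī = 7850.7 cm⁴.
Inner void (subtracted): 20 × 13, A = 260 cm², y = 8 cm, Ī = 3661.7 cm⁴.
By symmetry the centroid is at mid-height, ȳ = 8 cm.
All pieces are centred on the centroidal x-axis, so I = ΣĪ (holes subtracted) = 4 189 cm⁴.
Repeating about the centroidal y-axis gives I_y = 7 556 cm⁴.

I_x ≈ 4190 cm⁴, I_y ≈ 7560 cm⁴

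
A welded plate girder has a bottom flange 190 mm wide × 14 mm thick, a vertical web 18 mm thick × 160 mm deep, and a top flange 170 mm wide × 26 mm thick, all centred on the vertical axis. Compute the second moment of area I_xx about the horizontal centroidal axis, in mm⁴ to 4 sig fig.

Decompose the section into non-overlapping parts with the origin at the bottom-left of its bounding rectangle.
Bottom plate: 190 × 14, A = 2 660 mm², y = 7 mm, Ī = 43446.7 mm⁴.
Web plate: 18 × 160, A = 2 880 mm², y = 94 mm, Ī = 6 144 000 mm⁴.
Top plate: 170 × 26, A = 4 420 mm², y = 187 mm, Ī = 248 993 mm⁴.
Centroid: ȳ = ΣA·y / ΣA = 112.036 mm.
Transfer each piece to the horizontal centroidal axis using Ī + A·d² with d = y − 112.036:
  bottom plate: d = -105.036 mm → contributes +29 390 141 mm⁴
  web plate: d = -18.0361 mm → contributes +7 080 871 mm⁴
  top plate: d = 74.9639 mm → contributes +25 087 535 mm⁴
Total I = 61 558 547 mm⁴.

I_xx ≈ 6.156 × 10⁷ mm⁴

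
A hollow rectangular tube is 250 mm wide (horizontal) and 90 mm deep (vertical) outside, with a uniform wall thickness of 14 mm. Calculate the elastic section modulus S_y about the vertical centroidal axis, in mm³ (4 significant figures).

Split into non-overlapping primitives; take the origin at the lower-left of the bounding box.
Outer rectangle: 250 × 90, A = 22 500 mm², x = 125 mm, Ī = 117 187 500 mm⁴.
Inner void (subtracted): 222 × 62, A = 13 764 mm², x = 125 mm, Ī = 56 528 748 mm⁴.
By symmetry the centroid is at mid-width, x̄ = 125 mm.
All pieces are centred on the vertical centroidal axis, so I = ΣĪ (holes subtracted) = 60 658 752 mm⁴.
Extreme fibre distance c = 125 mm; S = I/c = 485 270 mm³.

S_y ≈ 4.853 × 10⁵ mm³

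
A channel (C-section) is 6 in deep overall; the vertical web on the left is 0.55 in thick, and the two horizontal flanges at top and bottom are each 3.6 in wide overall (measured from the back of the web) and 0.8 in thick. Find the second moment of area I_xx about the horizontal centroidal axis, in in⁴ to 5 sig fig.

I_xx ≈ 43.149 in⁴

Split into non-overlapping primitives; take the origin at the lower-left of the bounding box.
Web: 0.55 × 6, A = 3.3 in², y = 3 in, Ī = 9.9 in⁴.
Top flange (beyond web): 3.05 × 0.8, A = 2.44 in², y = 5.6 in, Ī = 0.1301333 in⁴.
Bottom flange (beyond web): 3.05 × 0.8, A = 2.44 in², y = 0.4 in, Ī = 0.1301333 in⁴.
By symmetry the centroid is at mid-height, ȳ = 3 in.
Transfer each piece to the horizontal centroidal axis using Ī + A·d² with d = y − 3:
  web: d = 0 in → contributes +9.9 in⁴
  top flange (beyond web): d = 2.6 in → contributes +16.62453 in⁴
  bottom flange (beyond web): d = -2.6 in → contributes +16.62453 in⁴
Total I = 43.14907 in⁴.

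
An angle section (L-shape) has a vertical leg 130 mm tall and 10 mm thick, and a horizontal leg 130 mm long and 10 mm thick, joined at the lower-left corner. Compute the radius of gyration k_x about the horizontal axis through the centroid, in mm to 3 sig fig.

Break the section into simple shapes (no overlaps), measuring from the bottom-left corner of the bounding box.
Vertical leg: 10 × 130, A = 1 300 mm², y = 65 mm, Ī = 1 830 833 mm⁴.
Horizontal leg (remainder): 120 × 10, A = 1 200 mm², y = 5 mm, Ī = 10 000 mm⁴.
Centroid: ȳ = ΣA·y / ΣA = 36.2 mm.
Transfer each piece to the horizontal axis through the centroid using Ī + A·d² with d = y − 36.2:
  vertical leg: d = 28.8 mm → contributes +2 909 105 mm⁴
  horizontal leg (remainder): d = -31.2 mm → contributes +1 178 128 mm⁴
Total I = 4 087 233 mm⁴.
Radius of gyration: k = √(I/A) = √(4 087 233 / 2 500) = 40.434 mm.

k_x ≈ 40.4 mm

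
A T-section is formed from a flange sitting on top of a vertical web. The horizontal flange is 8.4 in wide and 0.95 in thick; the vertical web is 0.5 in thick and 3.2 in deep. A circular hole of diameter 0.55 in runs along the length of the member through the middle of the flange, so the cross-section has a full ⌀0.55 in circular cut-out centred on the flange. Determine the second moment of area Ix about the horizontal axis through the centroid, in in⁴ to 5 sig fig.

Decompose the section into non-overlapping parts with the origin at the bottom-left of its bounding rectangle.
Flange: 8.4 × 0.95, A = 7.98 in², y = 3.675 in, Ī = 0.6001625 in⁴.
Web: 0.5 × 3.2, A = 1.6 in², y = 1.6 in, Ī = 1.365333 in⁴.
Hole (subtracted): ⌀0.55, A = 0.2375829 in², y = 3.675 in, Ī = 0.004491803 in⁴.
Centroid: ȳ = ΣA·y / ΣA = 3.319632 in.
Transfer each piece to the horizontal axis through the centroid using Ī + A·d² with d = y − 3.319632:
  flange: d = 0.3553684 in → contributes +1.60793 in⁴
  web: d = -1.719632 in → contributes +6.096746 in⁴
  hole: d = 0.3553684 in → contributes −0.03449537 in⁴
Total I = 7.670181 in⁴.

Ix ≈ 7.6702 in⁴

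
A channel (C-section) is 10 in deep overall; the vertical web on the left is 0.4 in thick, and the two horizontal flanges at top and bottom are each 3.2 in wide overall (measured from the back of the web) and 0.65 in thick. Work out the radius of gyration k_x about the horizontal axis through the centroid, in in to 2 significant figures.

k_x ≈ 3.8 in

Split into non-overlapping primitives; take the origin at the lower-left of the bounding box.
Web: 0.4 × 10, A = 4 in², y = 5 in, Ī = 33.33 in⁴.
Top flange (beyond web): 2.8 × 0.65, A = 1.82 in², y = 9.675 in, Ī = 0.06408 in⁴.
Bottom flange (beyond web): 2.8 × 0.65, A = 1.82 in², y = 0.325 in, Ī = 0.06408 in⁴.
By symmetry the centroid is at mid-height, ȳ = 5 in.
Transfer each piece to the horizontal axis through the centroid using Ī + A·d² with d = y − 5:
  web: d = 0 in → contributes +33.33 in⁴
  top flange (beyond web): d = 4.675 in → contributes +39.84 in⁴
  bottom flange (beyond web): d = -4.675 in → contributes +39.84 in⁴
Total I = 113 in⁴.
Radius of gyration: k = √(I/A) = √(113 / 7.64) = 3.846 in.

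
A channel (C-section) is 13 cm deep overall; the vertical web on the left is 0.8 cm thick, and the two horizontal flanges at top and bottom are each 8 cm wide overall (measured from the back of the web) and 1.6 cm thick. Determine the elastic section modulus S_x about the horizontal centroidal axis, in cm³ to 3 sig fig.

Split into non-overlapping primitives; take the origin at the lower-left of the bounding box.
Web: 0.8 × 13, A = 10.4 cm², y = 6.5 cm, Ī = 146.47 cm⁴.
Top flange (beyond web): 7.2 × 1.6, A = 11.52 cm², y = 12.2 cm, Ī = 2.4576 cm⁴.
Bottom flange (beyond web): 7.2 × 1.6, A = 11.52 cm², y = 0.8 cm, Ī = 2.4576 cm⁴.
By symmetry the centroid is at mid-height, ȳ = 6.5 cm.
Transfer each piece to the horizontal centroidal axis using Ī + A·d² with d = y − 6.5:
  web: d = 0 cm → contributes +146.47 cm⁴
  top flange (beyond web): d = 5.7 cm → contributes +376.74 cm⁴
  bottom flange (beyond web): d = -5.7 cm → contributes +376.74 cm⁴
Total I = 899.95 cm⁴.
Extreme fibre distance c = 6.5 cm; S = I/c = 138.45 cm³.

S_x ≈ 138 cm³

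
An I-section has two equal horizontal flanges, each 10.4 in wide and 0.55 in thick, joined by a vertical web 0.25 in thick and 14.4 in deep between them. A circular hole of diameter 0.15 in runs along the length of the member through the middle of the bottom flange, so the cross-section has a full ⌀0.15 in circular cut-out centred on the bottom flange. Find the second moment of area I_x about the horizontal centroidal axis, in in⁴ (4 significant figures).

Decompose the section into non-overlapping parts with the origin at the bottom-left of its bounding rectangle.
Bottom flange: 10.4 × 0.55, A = 5.72 in², y = 0.275 in, Ī = 0.144192 in⁴.
Web: 0.25 × 14.4, A = 3.6 in², y = 7.75 in, Ī = 62.208 in⁴.
Top flange: 10.4 × 0.55, A = 5.72 in², y = 15.225 in, Ī = 0.144192 in⁴.
Hole (subtracted): ⌀0.15, A = 0.0176715 in², y = 0.275 in, Ī = 0.0000248505 in⁴.
Centroid: ȳ = ΣA·y / ΣA = 7.75879 in.
Transfer each piece to the horizontal centroidal axis using Ī + A·d² with d = y − 7.75879:
  bottom flange: d = -7.48379 in → contributes +320.505 in⁴
  web: d = -0.00879319 in → contributes +62.2083 in⁴
  top flange: d = 7.46621 in → contributes +319.001 in⁴
  hole: d = -7.48379 in → contributes −0.989753 in⁴
Total I = 700.725 in⁴.

I_x ≈ 700.7 in⁴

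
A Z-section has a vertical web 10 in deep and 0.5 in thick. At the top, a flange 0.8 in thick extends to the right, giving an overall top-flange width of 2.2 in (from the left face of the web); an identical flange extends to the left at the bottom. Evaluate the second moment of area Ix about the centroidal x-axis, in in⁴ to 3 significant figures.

Ix ≈ 99.4 in⁴

Split into non-overlapping primitives; take the origin at the lower-left of the bounding box.
Web: 0.5 × 10, A = 5 in², y = 5 in, Ī = 41.667 in⁴.
Top flange (beyond web): 1.7 × 0.8, A = 1.36 in², y = 9.6 in, Ī = 0.072533 in⁴.
Bottom flange (beyond web): 1.7 × 0.8, A = 1.36 in², y = 0.4 in, Ī = 0.072533 in⁴.
Centroid: ȳ = ΣA·y / ΣA = 5 in.
Transfer each piece to the centroidal x-axis using Ī + A·d² with d = y − 5:
  web: d = 0 in → contributes +41.667 in⁴
  top flange (beyond web): d = 4.6 in → contributes +28.85 in⁴
  bottom flange (beyond web): d = -4.6 in → contributes +28.85 in⁴
Total I = 99.367 in⁴.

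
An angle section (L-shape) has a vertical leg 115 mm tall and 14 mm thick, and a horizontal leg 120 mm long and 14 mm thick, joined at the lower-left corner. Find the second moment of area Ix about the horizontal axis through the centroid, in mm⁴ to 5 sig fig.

Ix ≈ 3.7679 × 10⁶ mm⁴

Break the section into simple shapes (no overlaps), measuring from the bottom-left corner of the bounding box.
Vertical leg: 14 × 115, A = 1 610 mm², y = 57.5 mm, Ī = 1 774 354 mm⁴.
Horizontal leg (remainder): 106 × 14, A = 1 484 mm², y = 7 mm, Ī = 24238.67 mm⁴.
Centroid: ȳ = ΣA·y / ΣA = 33.27828 mm.
Transfer each piece to the horizontal axis through the centroid using Ī + A·d² with d = y − 33.27828:
  vertical leg: d = 24.22172 mm → contributes +2 718 928 mm⁴
  horizontal leg (remainder): d = -26.27828 mm → contributes +1 049 012 mm⁴
Total I = 3 767 940 mm⁴.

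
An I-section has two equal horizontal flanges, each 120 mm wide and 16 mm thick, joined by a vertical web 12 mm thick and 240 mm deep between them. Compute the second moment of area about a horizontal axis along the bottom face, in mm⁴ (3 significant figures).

Treat the section as a set of non-overlapping primitives; coordinates are from the bounding-box lower-left.
Bottom flange: 120 × 16, A = 1 920 mm², y = 8 mm, Ī = 40 960 mm⁴.
Web: 12 × 240, A = 2 880 mm², y = 136 mm, Ī = 13 824 000 mm⁴.
Top flange: 120 × 16, A = 1 920 mm², y = 264 mm, Ī = 40 960 mm⁴.
Transfer each piece to the base of the section using Ī + A·d² with d = y − 0:
  bottom flange: d = 8 mm → contributes +163 840 mm⁴
  web: d = 136 mm → contributes +67 092 480 mm⁴
  top flange: d = 264 mm → contributes +133 857 280 mm⁴
Total I = 201 113 600 mm⁴.

I_base ≈ 2.01 × 10⁸ mm⁴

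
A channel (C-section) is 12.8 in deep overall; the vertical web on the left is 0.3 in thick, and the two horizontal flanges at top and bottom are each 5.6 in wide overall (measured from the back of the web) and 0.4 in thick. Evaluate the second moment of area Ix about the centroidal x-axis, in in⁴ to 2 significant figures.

Ix ≈ 220 in⁴

Split into non-overlapping primitives; take the origin at the lower-left of the bounding box.
Web: 0.3 × 12.8, A = 3.84 in², y = 6.4 in, Ī = 52.43 in⁴.
Top flange (beyond web): 5.3 × 0.4, A = 2.12 in², y = 12.6 in, Ī = 0.02827 in⁴.
Bottom flange (beyond web): 5.3 × 0.4, A = 2.12 in², y = 0.2 in, Ī = 0.02827 in⁴.
By symmetry the centroid is at mid-height, ȳ = 6.4 in.
Transfer each piece to the centroidal x-axis using Ī + A·d² with d = y − 6.4:
  web: d = 0 in → contributes +52.43 in⁴
  top flange (beyond web): d = 6.2 in → contributes +81.52 in⁴
  bottom flange (beyond web): d = -6.2 in → contributes +81.52 in⁴
Total I = 215.5 in⁴.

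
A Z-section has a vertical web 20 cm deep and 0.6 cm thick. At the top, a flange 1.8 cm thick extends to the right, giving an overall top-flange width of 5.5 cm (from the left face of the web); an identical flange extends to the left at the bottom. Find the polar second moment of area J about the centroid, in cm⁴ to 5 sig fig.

J ≈ 2034.6 cm⁴

Treat the section as a set of non-overlapping primitives; coordinates are from the bounding-box lower-left.
Web: 0.6 × 20, A = 12 cm², y = 10 cm, Ī = 400 cm⁴.
Top flange (beyond web): 4.9 × 1.8, A = 8.82 cm², y = 19.1 cm, Ī = 2.3814 cm⁴.
Bottom flange (beyond web): 4.9 × 1.8, A = 8.82 cm², y = 0.9 cm, Ī = 2.3814 cm⁴.
Centroid: ȳ = ΣA·y / ΣA = 10 cm.
Transfer each piece to the centroidal x-axis using Ī + A·d² with d = y − 10:
  web: d = 0 cm → contributes +400 cm⁴
  top flange (beyond web): d = 9.1 cm → contributes +732.7656 cm⁴
  bottom flange (beyond web): d = -9.1 cm → contributes +732.7656 cm⁴
Total I = 1865.531 cm⁴.
For the y-axis: x̄ = 5.2 cm.
Repeating about the centroidal y-axis gives I_y = 169.0572 cm⁴.
Polar second moment: J = I_x + I_y = 2034.588 cm⁴.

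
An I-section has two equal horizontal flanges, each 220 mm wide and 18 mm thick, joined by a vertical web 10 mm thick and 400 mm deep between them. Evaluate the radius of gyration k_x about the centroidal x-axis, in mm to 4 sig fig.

Break the section into simple shapes (no overlaps), measuring from the bottom-left corner of the bounding box.
Bottom flange: 220 × 18, A = 3 960 mm², y = 9 mm, Ī = 106 920 mm⁴.
Web: 10 × 400, A = 4 000 mm², y = 218 mm, Ī = 53 333 333 mm⁴.
Top flange: 220 × 18, A = 3 960 mm², y = 427 mm, Ī = 106 920 mm⁴.
By symmetry the centroid is at mid-height, ȳ = 218 mm.
Transfer each piece to the centroidal x-axis using Ī + A·d² with d = y − 218:
  bottom flange: d = -209 mm → contributes +173 083 680 mm⁴
  web: d = 0 mm → contributes +53 333 333 mm⁴
  top flange: d = 209 mm → contributes +173 083 680 mm⁴
Total I = 399 500 693 mm⁴.
Radius of gyration: k = √(I/A) = √(399 500 693 / 11 920) = 183.071 mm.

k_x ≈ 183.1 mm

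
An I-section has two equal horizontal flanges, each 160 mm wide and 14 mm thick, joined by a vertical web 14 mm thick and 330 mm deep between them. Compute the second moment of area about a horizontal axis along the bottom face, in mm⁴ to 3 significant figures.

Decompose the section into non-overlapping parts with the origin at the bottom-left of its bounding rectangle.
Bottom flange: 160 × 14, A = 2 240 mm², y = 7 mm, Ī = 36 587 mm⁴.
Web: 14 × 330, A = 4 620 mm², y = 179 mm, Ī = 41 926 500 mm⁴.
Top flange: 160 × 14, A = 2 240 mm², y = 351 mm, Ī = 36 587 mm⁴.
Transfer each piece to the bottom edge using Ī + A·d² with d = y − 0:
  bottom flange: d = 7 mm → contributes +146 347 mm⁴
  web: d = 179 mm → contributes +189 955 920 mm⁴
  top flange: d = 351 mm → contributes +276 006 827 mm⁴
Total I = 466 109 093 mm⁴.

I_base ≈ 4.66 × 10⁸ mm⁴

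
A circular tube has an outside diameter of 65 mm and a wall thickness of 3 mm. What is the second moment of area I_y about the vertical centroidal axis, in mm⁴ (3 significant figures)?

Treat the section as a set of non-overlapping primitives; coordinates are from the bounding-box lower-left.
Outer circle: ⌀65, A = 3318.3 mm², x = 32.5 mm, Ī = 876 241 mm⁴.
Bore (subtracted): ⌀59, A = 2 734 mm², x = 32.5 mm, Ī = 594 810 mm⁴.
By symmetry the centroid is at mid-width, x̄ = 32.5 mm.
All pieces are centred on the vertical centroidal axis, so I = ΣĪ (holes subtracted) = 281 431 mm⁴.

I_y ≈ 2.81 × 10⁵ mm⁴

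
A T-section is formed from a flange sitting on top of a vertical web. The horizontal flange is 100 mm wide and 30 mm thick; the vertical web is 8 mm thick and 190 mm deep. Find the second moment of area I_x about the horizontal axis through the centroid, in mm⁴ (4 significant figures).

Treat the section as a set of non-overlapping primitives; coordinates are from the bounding-box lower-left.
Flange: 100 × 30, A = 3 000 mm², y = 205 mm, Ī = 225 000 mm⁴.
Web: 8 × 190, A = 1 520 mm², y = 95 mm, Ī = 4 572 667 mm⁴.
Centroid: ȳ = ΣA·y / ΣA = 168.009 mm.
Transfer each piece to the horizontal axis through the centroid using Ī + A·d² with d = y − 168.009:
  flange: d = 36.9912 mm → contributes +4 330 036 mm⁴
  web: d = -73.0088 mm → contributes +12 674 711 mm⁴
Total I = 17 004 746 mm⁴.

I_x ≈ 1.700 × 10⁷ mm⁴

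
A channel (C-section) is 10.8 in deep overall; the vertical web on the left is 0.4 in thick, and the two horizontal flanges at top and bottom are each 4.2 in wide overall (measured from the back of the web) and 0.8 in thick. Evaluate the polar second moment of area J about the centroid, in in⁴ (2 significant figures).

Split into non-overlapping primitives; take the origin at the lower-left of the bounding box.
Web: 0.4 × 10.8, A = 4.32 in², y = 5.4 in, Ī = 41.99 in⁴.
Top flange (beyond web): 3.8 × 0.8, A = 3.04 in², y = 10.4 in, Ī = 0.1621 in⁴.
Bottom flange (beyond web): 3.8 × 0.8, A = 3.04 in², y = 0.4 in, Ī = 0.1621 in⁴.
By symmetry the centroid is at mid-height, ȳ = 5.4 in.
Transfer each piece to the centroidal x-axis using Ī + A·d² with d = y − 5.4:
  web: d = 0 in → contributes +41.99 in⁴
  top flange (beyond web): d = 5 in → contributes +76.16 in⁴
  bottom flange (beyond web): d = -5 in → contributes +76.16 in⁴
Total I = 194.3 in⁴.
For the y-axis: x̄ = 1.428 in.
Repeating about the centroidal y-axis gives I_y = 18.51 in⁴.
Polar second moment: J = I_x + I_y = 212.8 in⁴.

J ≈ 210 in⁴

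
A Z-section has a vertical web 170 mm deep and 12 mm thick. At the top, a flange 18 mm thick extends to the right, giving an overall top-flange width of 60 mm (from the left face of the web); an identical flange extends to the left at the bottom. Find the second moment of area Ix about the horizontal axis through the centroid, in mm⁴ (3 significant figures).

Break the section into simple shapes (no overlaps), measuring from the bottom-left corner of the bounding box.
Web: 12 × 170, A = 2 040 mm², y = 85 mm, Ī = 4 913 000 mm⁴.
Top flange (beyond web): 48 × 18, A = 864 mm², y = 161 mm, Ī = 23 328 mm⁴.
Bottom flange (beyond web): 48 × 18, A = 864 mm², y = 9 mm, Ī = 23 328 mm⁴.
Centroid: ȳ = ΣA·y / ΣA = 85 mm.
Transfer each piece to the horizontal axis through the centroid using Ī + A·d² with d = y − 85:
  web: d = 0 mm → contributes +4 913 000 mm⁴
  top flange (beyond web): d = 76 mm → contributes +5 013 792 mm⁴
  bottom flange (beyond web): d = -76 mm → contributes +5 013 792 mm⁴
Total I = 14 940 584 mm⁴.

Ix ≈ 1.49 × 10⁷ mm⁴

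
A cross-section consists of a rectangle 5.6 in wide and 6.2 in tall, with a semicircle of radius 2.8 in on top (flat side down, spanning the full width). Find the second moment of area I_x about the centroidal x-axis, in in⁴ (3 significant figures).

I_x ≈ 285 in⁴

Decompose the section into non-overlapping parts with the origin at the bottom-left of its bounding rectangle.
Rectangular body: 5.6 × 6.2, A = 34.72 in², y = 3.1 in, Ī = 111.22 in⁴.
Semicircular cap: semicircle r = 2.8, A = 12.315 in², y = 7.3884 in, Ī = 6.7463 in⁴.
Centroid: ȳ = ΣA·y / ΣA = 4.2228 in.
Transfer each piece to the centroidal x-axis using Ī + A·d² with d = y − 4.2228:
  rectangular body: d = -1.1228 in → contributes +154.99 in⁴
  semicircular cap: d = 3.1655 in → contributes +130.15 in⁴
Total I = 285.14 in⁴.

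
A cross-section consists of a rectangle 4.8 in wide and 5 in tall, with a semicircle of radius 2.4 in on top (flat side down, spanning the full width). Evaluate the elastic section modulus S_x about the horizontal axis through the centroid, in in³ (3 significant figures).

Split into non-overlapping primitives; take the origin at the lower-left of the bounding box.
Rectangular body: 4.8 × 5, A = 24 in², y = 2.5 in, Ī = 50 in⁴.
Semicircular cap: semicircle r = 2.4, A = 9.0478 in², y = 6.0186 in, Ī = 3.6415 in⁴.
Centroid: ȳ = ΣA·y / ΣA = 3.4633 in.
Transfer each piece to the horizontal axis through the centroid using Ī + A·d² with d = y − 3.4633:
  rectangular body: d = -0.96332 in → contributes +72.271 in⁴
  semicircular cap: d = 2.5553 in → contributes +62.718 in⁴
Total I = 134.99 in⁴.
Extreme fibre distance c = 3.9367 in; S = I/c = 34.29 in³.

S_x ≈ 34.3 in³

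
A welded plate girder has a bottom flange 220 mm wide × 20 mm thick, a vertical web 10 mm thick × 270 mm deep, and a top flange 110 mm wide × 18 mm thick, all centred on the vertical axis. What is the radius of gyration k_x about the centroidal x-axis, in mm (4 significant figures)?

k_x ≈ 122.6 mm

Treat the section as a set of non-overlapping primitives; coordinates are from the bounding-box lower-left.
Bottom plate: 220 × 20, A = 4 400 mm², y = 10 mm, Ī = 146 667 mm⁴.
Web plate: 10 × 270, A = 2 700 mm², y = 155 mm, Ī = 16 402 500 mm⁴.
Top plate: 110 × 18, A = 1 980 mm², y = 299 mm, Ī = 53 460 mm⁴.
Centroid: ȳ = ΣA·y / ΣA = 116.137 mm.
Transfer each piece to the centroidal x-axis using Ī + A·d² with d = y − 116.137:
  bottom plate: d = -106.137 mm → contributes +49 712 536 mm⁴
  web plate: d = 38.8634 mm → contributes +20 480 490 mm⁴
  top plate: d = 182.863 mm → contributes +66 262 752 mm⁴
Total I = 136 455 777 mm⁴.
Radius of gyration: k = √(I/A) = √(136 455 777 / 9 080) = 122.589 mm.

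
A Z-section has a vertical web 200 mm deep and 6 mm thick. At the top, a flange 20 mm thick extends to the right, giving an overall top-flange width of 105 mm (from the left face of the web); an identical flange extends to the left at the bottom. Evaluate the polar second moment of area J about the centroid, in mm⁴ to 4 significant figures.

Treat the section as a set of non-overlapping primitives; coordinates are from the bounding-box lower-left.
Web: 6 × 200, A = 1 200 mm², y = 100 mm, Ī = 4 000 000 mm⁴.
Top flange (beyond web): 99 × 20, A = 1 980 mm², y = 190 mm, Ī = 66 000 mm⁴.
Bottom flange (beyond web): 99 × 20, A = 1 980 mm², y = 10 mm, Ī = 66 000 mm⁴.
Centroid: ȳ = ΣA·y / ΣA = 100 mm.
Transfer each piece to the centroidal x-axis using Ī + A·d² with d = y − 100:
  web: d = 0 mm → contributes +4 000 000 mm⁴
  top flange (beyond web): d = 90 mm → contributes +16 104 000 mm⁴
  bottom flange (beyond web): d = -90 mm → contributes +16 104 000 mm⁴
Total I = 36 208 000 mm⁴.
For the y-axis: x̄ = 102 mm.
Repeating about the centroidal y-axis gives I_y = 14 152 680 mm⁴.
Polar second moment: J = I_x + I_y = 50 360 680 mm⁴.

J ≈ 5.036 × 10⁷ mm⁴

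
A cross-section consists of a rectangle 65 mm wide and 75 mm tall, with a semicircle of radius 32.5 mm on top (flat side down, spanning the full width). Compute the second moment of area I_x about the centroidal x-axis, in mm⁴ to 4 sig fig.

Decompose the section into non-overlapping parts with the origin at the bottom-left of its bounding rectangle.
Rectangular body: 65 × 75, A = 4 875 mm², y = 37.5 mm, Ī = 2 285 156 mm⁴.
Semicircular cap: semicircle r = 32.5, A = 1659.15 mm², y = 88.7934 mm, Ī = 122 452 mm⁴.
Centroid: ȳ = ΣA·y / ΣA = 50.5244 mm.
Transfer each piece to the centroidal x-axis using Ī + A·d² with d = y − 50.5244:
  rectangular body: d = -13.0244 mm → contributes +3 112 132 mm⁴
  semicircular cap: d = 38.269 mm → contributes +2 552 308 mm⁴
Total I = 5 664 440 mm⁴.

I_x ≈ 5.664 × 10⁶ mm⁴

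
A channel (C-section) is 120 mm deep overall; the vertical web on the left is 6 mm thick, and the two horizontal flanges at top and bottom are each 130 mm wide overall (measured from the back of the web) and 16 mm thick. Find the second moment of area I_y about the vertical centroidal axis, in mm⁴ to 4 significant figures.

Break the section into simple shapes (no overlaps), measuring from the bottom-left corner of the bounding box.
Web: 6 × 120, A = 720 mm², x = 3 mm, Ī = 2 160 mm⁴.
Top flange (beyond web): 124 × 16, A = 1 984 mm², x = 68 mm, Ī = 2 542 165 mm⁴.
Bottom flange (beyond web): 124 × 16, A = 1 984 mm², x = 68 mm, Ī = 2 542 165 mm⁴.
Centroid: x̄ = ΣA·x / ΣA = 58.0171 mm.
Transfer each piece to the vertical centroidal axis using Ī + A·d² with d = x − 58.0171:
  web: d = -55.0171 mm → contributes +2 181 512 mm⁴
  top flange (beyond web): d = 9.98294 mm → contributes +2 739 889 mm⁴
  bottom flange (beyond web): d = 9.98294 mm → contributes +2 739 889 mm⁴
Total I = 7 661 289 mm⁴.

I_y ≈ 7.661 × 10⁶ mm⁴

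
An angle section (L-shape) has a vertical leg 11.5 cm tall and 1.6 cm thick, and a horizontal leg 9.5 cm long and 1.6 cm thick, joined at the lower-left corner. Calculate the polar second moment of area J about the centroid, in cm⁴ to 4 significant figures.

Break the section into simple shapes (no overlaps), measuring from the bottom-left corner of the bounding box.
Vertical leg: 1.6 × 11.5, A = 18.4 cm², y = 5.75 cm, Ī = 202.783 cm⁴.
Horizontal leg (remainder): 7.9 × 1.6, A = 12.64 cm², y = 0.8 cm, Ī = 2.69653 cm⁴.
Centroid: ȳ = ΣA·y / ΣA = 3.73428 cm.
Transfer each piece to the centroidal x-axis using Ī + A·d² with d = y − 3.73428:
  vertical leg: d = 2.01572 cm → contributes +277.545 cm⁴
  horizontal leg (remainder): d = -2.93428 cm → contributes +111.527 cm⁴
Total I = 389.072 cm⁴.
For the y-axis: x̄ = 2.73428 cm.
Repeating about the centroidal y-axis gives I_y = 238.72 cm⁴.
Polar second moment: J = I_x + I_y = 627.792 cm⁴.

J ≈ 627.8 cm⁴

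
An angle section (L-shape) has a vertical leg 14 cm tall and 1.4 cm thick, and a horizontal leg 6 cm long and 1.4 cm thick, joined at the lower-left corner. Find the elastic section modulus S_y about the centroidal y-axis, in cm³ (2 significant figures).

S_y ≈ 13 cm³

Treat the section as a set of non-overlapping primitives; coordinates are from the bounding-box lower-left.
Vertical leg: 1.4 × 14, A = 19.6 cm², x = 0.7 cm, Ī = 3.201 cm⁴.
Horizontal leg (remainder): 4.6 × 1.4, A = 6.44 cm², x = 3.7 cm, Ī = 11.36 cm⁴.
Centroid: x̄ = ΣA·x / ΣA = 1.442 cm.
Transfer each piece to the centroidal y-axis using Ī + A·d² with d = x − 1.442:
  vertical leg: d = -0.7419 cm → contributes +13.99 cm⁴
  horizontal leg (remainder): d = 2.258 cm → contributes +44.19 cm⁴
Total I = 58.18 cm⁴.
Extreme fibre distance c = 4.558 cm; S = I/c = 12.76 cm³.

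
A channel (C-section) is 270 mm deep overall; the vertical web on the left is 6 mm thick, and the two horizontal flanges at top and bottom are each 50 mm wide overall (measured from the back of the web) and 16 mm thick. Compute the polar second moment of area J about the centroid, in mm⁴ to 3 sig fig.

Decompose the section into non-overlapping parts with the origin at the bottom-left of its bounding rectangle.
Web: 6 × 270, A = 1 620 mm², y = 135 mm, Ī = 9 841 500 mm⁴.
Top flange (beyond web): 44 × 16, A = 704 mm², y = 262 mm, Ī = 15 019 mm⁴.
Bottom flange (beyond web): 44 × 16, A = 704 mm², y = 8 mm, Ī = 15 019 mm⁴.
By symmetry the centroid is at mid-height, ȳ = 135 mm.
Transfer each piece to the centroidal x-axis using Ī + A·d² with d = y − 135:
  web: d = 0 mm → contributes +9 841 500 mm⁴
  top flange (beyond web): d = 127 mm → contributes +11 369 835 mm⁴
  bottom flange (beyond web): d = -127 mm → contributes +11 369 835 mm⁴
Total I = 32 581 169 mm⁴.
For the y-axis: x̄ = 14.625 mm.
Repeating about the centroidal y-axis gives I_y = 702 823 mm⁴.
Polar second moment: J = I_x + I_y = 33 283 992 mm⁴.

J ≈ 3.33 × 10⁷ mm⁴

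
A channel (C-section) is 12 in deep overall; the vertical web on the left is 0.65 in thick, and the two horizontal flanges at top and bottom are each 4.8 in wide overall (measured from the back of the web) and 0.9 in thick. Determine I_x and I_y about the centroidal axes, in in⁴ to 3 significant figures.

I_x ≈ 324 in⁴, I_y ≈ 33.0 in⁴

Split into non-overlapping primitives; take the origin at the lower-left of the bounding box.
Web: 0.65 × 12, A = 7.8 in², y = 6 in, Ī = 93.6 in⁴.
Top flange (beyond web): 4.15 × 0.9, A = 3.735 in², y = 11.55 in, Ī = 0.25211 in⁴.
Bottom flange (beyond web): 4.15 × 0.9, A = 3.735 in², y = 0.45 in, Ī = 0.25211 in⁴.
By symmetry the centroid is at mid-height, ȳ = 6 in.
Transfer each piece to the centroidal x-axis using Ī + A·d² with d = y − 6:
  web: d = 0 in → contributes +93.6 in⁴
  top flange (beyond web): d = 5.55 in → contributes +115.3 in⁴
  bottom flange (beyond web): d = -5.55 in → contributes +115.3 in⁴
Total I = 324.2 in⁴.
For the y-axis: x̄ = 1.4991 in.
Repeating about the centroidal y-axis gives I_y = 32.974 in⁴.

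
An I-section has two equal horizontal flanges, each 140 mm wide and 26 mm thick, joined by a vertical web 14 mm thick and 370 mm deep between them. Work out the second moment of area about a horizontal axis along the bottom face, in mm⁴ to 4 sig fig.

Split into non-overlapping primitives; take the origin at the lower-left of the bounding box.
Bottom flange: 140 × 26, A = 3 640 mm², y = 13 mm, Ī = 205 053 mm⁴.
Web: 14 × 370, A = 5 180 mm², y = 211 mm, Ī = 59 095 167 mm⁴.
Top flange: 140 × 26, A = 3 640 mm², y = 409 mm, Ī = 205 053 mm⁴.
Transfer each piece to a horizontal axis along the bottom face using Ī + A·d² with d = y − 0:
  bottom flange: d = 13 mm → contributes +820 213 mm⁴
  web: d = 211 mm → contributes +289 713 947 mm⁴
  top flange: d = 409 mm → contributes +609 107 893 mm⁴
Total I = 899 642 053 mm⁴.

I_base ≈ 8.996 × 10⁸ mm⁴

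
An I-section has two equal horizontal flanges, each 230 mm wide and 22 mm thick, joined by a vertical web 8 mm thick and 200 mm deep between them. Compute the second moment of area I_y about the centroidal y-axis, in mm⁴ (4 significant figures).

Split into non-overlapping primitives; take the origin at the lower-left of the bounding box.
Bottom flange: 230 × 22, A = 5 060 mm², x = 115 mm, Ī = 22 306 167 mm⁴.
Web: 8 × 200, A = 1 600 mm², x = 115 mm, Ī = 8533.33 mm⁴.
Top flange: 230 × 22, A = 5 060 mm², x = 115 mm, Ī = 22 306 167 mm⁴.
By symmetry the centroid is at mid-width, x̄ = 115 mm.
All pieces are centred on the centroidal y-axis, so I = ΣĪ = 44 620 867 mm⁴.

I_y ≈ 4.462 × 10⁷ mm⁴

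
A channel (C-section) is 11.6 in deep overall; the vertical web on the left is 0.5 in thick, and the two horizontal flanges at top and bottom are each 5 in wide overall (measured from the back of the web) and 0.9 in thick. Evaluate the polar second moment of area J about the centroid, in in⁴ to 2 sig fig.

J ≈ 330 in⁴

Treat the section as a set of non-overlapping primitives; coordinates are from the bounding-box lower-left.
Web: 0.5 × 11.6, A = 5.8 in², y = 5.8 in, Ī = 65.04 in⁴.
Top flange (beyond web): 4.5 × 0.9, A = 4.05 in², y = 11.15 in, Ī = 0.2734 in⁴.
Bottom flange (beyond web): 4.5 × 0.9, A = 4.05 in², y = 0.45 in, Ī = 0.2734 in⁴.
By symmetry the centroid is at mid-height, ȳ = 5.8 in.
Transfer each piece to the centroidal x-axis using Ī + A·d² with d = y − 5.8:
  web: d = 0 in → contributes +65.04 in⁴
  top flange (beyond web): d = 5.35 in → contributes +116.2 in⁴
  bottom flange (beyond web): d = -5.35 in → contributes +116.2 in⁴
Total I = 297.4 in⁴.
For the y-axis: x̄ = 1.707 in.
Repeating about the centroidal y-axis gives I_y = 34.91 in⁴.
Polar second moment: J = I_x + I_y = 332.3 in⁴.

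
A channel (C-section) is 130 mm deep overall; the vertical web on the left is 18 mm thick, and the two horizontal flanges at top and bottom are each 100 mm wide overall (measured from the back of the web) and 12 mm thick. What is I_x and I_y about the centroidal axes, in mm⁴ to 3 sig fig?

Split into non-overlapping primitives; take the origin at the lower-left of the bounding box.
Web: 18 × 130, A = 2 340 mm², y = 65 mm, Ī = 3 295 500 mm⁴.
Top flange (beyond web): 82 × 12, A = 984 mm², y = 124 mm, Ī = 11 808 mm⁴.
Bottom flange (beyond web): 82 × 12, A = 984 mm², y = 6 mm, Ī = 11 808 mm⁴.
By symmetry the centroid is at mid-height, ȳ = 65 mm.
Transfer each piece to the centroidal x-axis using Ī + A·d² with d = y − 65:
  web: d = 0 mm → contributes +3 295 500 mm⁴
  top flange (beyond web): d = 59 mm → contributes +3 437 112 mm⁴
  bottom flange (beyond web): d = -59 mm → contributes +3 437 112 mm⁴
Total I = 10 169 724 mm⁴.
For the y-axis: x̄ = 31.841 mm.
Repeating about the centroidal y-axis gives I_y = 3 838 339 mm⁴.

I_x ≈ 1.02 × 10⁷ mm⁴, I_y ≈ 3.84 × 10⁶ mm⁴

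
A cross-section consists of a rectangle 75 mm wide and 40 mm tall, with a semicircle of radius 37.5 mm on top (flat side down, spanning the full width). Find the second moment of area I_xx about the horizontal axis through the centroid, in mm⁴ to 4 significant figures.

Decompose the section into non-overlapping parts with the origin at the bottom-left of its bounding rectangle.
Rectangular body: 75 × 40, A = 3 000 mm², y = 20 mm, Ī = 400 000 mm⁴.
Semicircular cap: semicircle r = 37.5, A = 2208.93 mm², y = 55.9155 mm, Ī = 217 049 mm⁴.
Centroid: ȳ = ΣA·y / ΣA = 35.2305 mm.
Transfer each piece to the horizontal axis through the centroid using Ī + A·d² with d = y − 35.2305:
  rectangular body: d = -15.2305 mm → contributes +1 095 909 mm⁴
  semicircular cap: d = 20.6849 mm → contributes +1 162 178 mm⁴
Total I = 2 258 087 mm⁴.

I_xx ≈ 2.258 × 10⁶ mm⁴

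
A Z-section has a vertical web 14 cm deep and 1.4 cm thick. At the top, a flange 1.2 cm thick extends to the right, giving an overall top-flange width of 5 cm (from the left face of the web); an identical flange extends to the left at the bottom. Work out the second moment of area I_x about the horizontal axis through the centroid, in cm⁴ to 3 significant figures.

I_x ≈ 675 cm⁴

Split into non-overlapping primitives; take the origin at the lower-left of the bounding box.
Web: 1.4 × 14, A = 19.6 cm², y = 7 cm, Ī = 320.13 cm⁴.
Top flange (beyond web): 3.6 × 1.2, A = 4.32 cm², y = 13.4 cm, Ī = 0.5184 cm⁴.
Bottom flange (beyond web): 3.6 × 1.2, A = 4.32 cm², y = 0.6 cm, Ī = 0.5184 cm⁴.
Centroid: ȳ = ΣA·y / ΣA = 7 cm.
Transfer each piece to the horizontal axis through the centroid using Ī + A·d² with d = y − 7:
  web: d = 0 cm → contributes +320.13 cm⁴
  top flange (beyond web): d = 6.4 cm → contributes +177.47 cm⁴
  bottom flange (beyond web): d = -6.4 cm → contributes +177.47 cm⁴
Total I = 675.06 cm⁴.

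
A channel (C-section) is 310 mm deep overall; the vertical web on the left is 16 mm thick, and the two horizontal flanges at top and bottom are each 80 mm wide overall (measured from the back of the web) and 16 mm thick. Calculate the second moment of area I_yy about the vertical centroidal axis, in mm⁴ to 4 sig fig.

Split into non-overlapping primitives; take the origin at the lower-left of the bounding box.
Web: 16 × 310, A = 4 960 mm², x = 8 mm, Ī = 105 813 mm⁴.
Top flange (beyond web): 64 × 16, A = 1 024 mm², x = 48 mm, Ī = 349 525 mm⁴.
Bottom flange (beyond web): 64 × 16, A = 1 024 mm², x = 48 mm, Ī = 349 525 mm⁴.
Centroid: x̄ = ΣA·x / ΣA = 19.6895 mm.
Transfer each piece to the vertical centroidal axis using Ī + A·d² with d = x − 19.6895:
  web: d = -11.6895 mm → contributes +783 569 mm⁴
  top flange (beyond web): d = 28.3105 mm → contributes +1 170 246 mm⁴
  bottom flange (beyond web): d = 28.3105 mm → contributes +1 170 246 mm⁴
Total I = 3 124 060 mm⁴.

I_yy ≈ 3.124 × 10⁶ mm⁴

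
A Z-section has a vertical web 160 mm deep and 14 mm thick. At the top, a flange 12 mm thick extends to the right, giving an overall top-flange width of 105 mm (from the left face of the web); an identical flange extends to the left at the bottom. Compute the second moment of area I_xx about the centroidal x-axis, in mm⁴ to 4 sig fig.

Decompose the section into non-overlapping parts with the origin at the bottom-left of its bounding rectangle.
Web: 14 × 160, A = 2 240 mm², y = 80 mm, Ī = 4 778 667 mm⁴.
Top flange (beyond web): 91 × 12, A = 1 092 mm², y = 154 mm, Ī = 13 104 mm⁴.
Bottom flange (beyond web): 91 × 12, A = 1 092 mm², y = 6 mm, Ī = 13 104 mm⁴.
Centroid: ȳ = ΣA·y / ΣA = 80 mm.
Transfer each piece to the centroidal x-axis using Ī + A·d² with d = y − 80:
  web: d = 0 mm → contributes +4 778 667 mm⁴
  top flange (beyond web): d = 74 mm → contributes +5 992 896 mm⁴
  bottom flange (beyond web): d = -74 mm → contributes +5 992 896 mm⁴
Total I = 16 764 459 mm⁴.

I_xx ≈ 1.676 × 10⁷ mm⁴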